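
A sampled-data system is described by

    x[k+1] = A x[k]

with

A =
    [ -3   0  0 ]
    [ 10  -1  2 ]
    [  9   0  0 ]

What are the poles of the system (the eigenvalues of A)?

-3, -1, 0

det(zI - A) = z^3 - (tr A)z^2 + (M11 + M22 + M33)z - det A, where Mii is the 2×2 principal minor of A obtained by deleting row i and column i.
tr A = (-3) + (-1) + 0 = -4; M11 = (-1)·0 - 2·0 = 0 - 0 = 0; M22 = (-3)·0 - 0·9 = 0 - 0 = 0; M33 = (-3)·(-1) - 0·10 = 3 - 0 = 3; sum of minors = 3.
det A = (-3)·((-1)·0 - 2·0) - 0·(10·0 - 2·9) + 0·(10·0 - (-1)·9) = (-3)·0 - 0·(-18) + 0·9 = 0.
So p(z) = det(zI - A) = z^3 + 4z^2 + 3z.
The constant term is 0, so p(z) = z(z^2 + 4z + 3).
Factor z^2 + 4z + 3: two numbers with sum -4 and product 3 are -1 and -3, so z^2 + 4z + 3 = (z + 1)(z + 3).
Hence p(z) = z (z + 1) (z + 3), with roots -3, -1, 0.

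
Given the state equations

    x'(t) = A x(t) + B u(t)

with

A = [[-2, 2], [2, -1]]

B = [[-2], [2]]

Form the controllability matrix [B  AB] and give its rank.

2

AB = [[8], [-6]]
Controllability matrix C = [B  AB] = [[-2, 8], [2, -6]]
det(C) = (-2)·(-6) - 8·2 = 12 - 16 = -4 ≠ 0, so rank(C) = 2.
rank(C) = 2 = n, so the pair (A, B) is completely controllable.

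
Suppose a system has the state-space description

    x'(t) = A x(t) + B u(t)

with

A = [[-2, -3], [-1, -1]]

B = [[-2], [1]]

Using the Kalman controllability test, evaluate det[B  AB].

-3

AB = [[1], [1]]
Controllability matrix C = [B  AB] = [[-2, 1], [1, 1]]
det(C) = (-2)·1 - 1·1 = -2 - 1 = -3
Since det(C) ≠ 0, rank(C) = 2 and the system is completely controllable.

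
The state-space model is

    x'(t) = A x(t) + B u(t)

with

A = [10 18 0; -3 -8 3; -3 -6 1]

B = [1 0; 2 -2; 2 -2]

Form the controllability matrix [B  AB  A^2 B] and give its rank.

2

AB = [[46, -36], [-13, 10], [-13, 10]]
A^2B = [[226, -180], [-73, 58], [-73, 58]]
Controllability matrix C = [B  AB  A^2B] = [[1, 0, 46, -36, 226, -180], [2, -2, -13, 10, -73, 58], [2, -2, -13, 10, -73, 58]]
The rows r1, r2, r3 of C are linearly dependent: -r2 + r3 = 0 (check each entry), so rank(C) ≤ 2.
The 2×2 minor from rows 1, 2, columns 1, 2 is 1·(-2) - 0·2 = -2 - 0 = -2 ≠ 0, so rank(C) = 2.
rank(C) = 2 < n = 3, so the pair (A, B) is not completely controllable.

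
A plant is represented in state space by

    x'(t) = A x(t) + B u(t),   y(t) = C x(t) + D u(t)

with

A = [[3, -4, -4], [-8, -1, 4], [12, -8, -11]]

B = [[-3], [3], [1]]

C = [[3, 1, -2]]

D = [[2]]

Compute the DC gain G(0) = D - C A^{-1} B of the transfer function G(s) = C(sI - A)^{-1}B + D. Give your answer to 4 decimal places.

G(0) = C(-A)^{-1}B + D = -C A^{-1} B + D.
det A = -15, so A^{-1} = (1/-15)·adj(A) = [[-43/15, 4/5, 4/3], [8/3, -1, -4/3], [-76/15, 8/5, 7/3]]
A^{-1} B = [37/3, -37/3, 67/3]^T
C A^{-1} B = -20
G(0) = D - C A^{-1} B = 2 - (-20) = 22

22.0000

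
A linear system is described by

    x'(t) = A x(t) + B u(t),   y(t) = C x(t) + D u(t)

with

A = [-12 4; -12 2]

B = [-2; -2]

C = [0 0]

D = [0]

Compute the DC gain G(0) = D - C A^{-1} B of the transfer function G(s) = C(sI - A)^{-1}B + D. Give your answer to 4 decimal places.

G(0) = C(-A)^{-1}B + D = -C A^{-1} B + D.
det A = 24, so A^{-1} = (1/24)·adj(A) = [[1/12, -1/6], [1/2, -1/2]]
A^{-1} B = [1/6, 0]^T
C A^{-1} B = 0
G(0) = D - C A^{-1} B = 0 - (0) = 0

0.0000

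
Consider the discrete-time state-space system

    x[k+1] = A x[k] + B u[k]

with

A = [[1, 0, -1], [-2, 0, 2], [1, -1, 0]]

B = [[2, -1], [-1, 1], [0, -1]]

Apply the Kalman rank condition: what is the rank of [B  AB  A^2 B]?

3

AB = [[2, 0], [-4, 0], [3, -2]]
A^2B = [[-1, 2], [2, -4], [6, 0]]
Controllability matrix C = [B  AB  A^2B] = [[2, -1, 2, 0, -1, 2], [-1, 1, -4, 0, 2, -4], [0, -1, 3, -2, 6, 0]]
Take the 3×3 submatrix of C formed by columns 1, 2, 3: [[2, -1, 2], [-1, 1, -4], [0, -1, 3]]. Its determinant is 2·(1·3 - (-4)·(-1)) - (-1)·((-1)·3 - (-4)·0) + 2·((-1)·(-1) - 1·0) = 2·(-1) - (-1)·(-3) + 2·1 = -3 ≠ 0.
So rank(C) ≥ 3; since C has 3 rows, rank(C) = 3.
rank(C) = 3 = n, so the pair (A, B) is completely controllable.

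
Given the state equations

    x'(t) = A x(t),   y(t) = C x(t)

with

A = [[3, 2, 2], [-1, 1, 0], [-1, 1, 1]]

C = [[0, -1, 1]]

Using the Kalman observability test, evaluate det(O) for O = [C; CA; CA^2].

1

CA = [[0, 0, 1]]
CA^2 = [[-1, 1, 1]]
Observability matrix O = [C; CA; CA^2] = [[0, -1, 1], [0, 0, 1], [-1, 1, 1]]
Expanding along the first row, det(O) = 0·(0·1 - 1·1) - (-1)·(0·1 - 1·(-1)) + 1·(0·1 - 0·(-1)) = 0·(-1) - (-1)·1 + 1·0 = 1
Since det(O) ≠ 0, rank(O) = 3 and the system is completely observable.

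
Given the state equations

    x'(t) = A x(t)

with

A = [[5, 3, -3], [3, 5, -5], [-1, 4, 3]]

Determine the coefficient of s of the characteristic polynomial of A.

63

Expand det(sI - A) for the 3×3 matrix.
p(s) = s^3 - 13s^2 + 63s - 112.
(Check: constant term = det(-A) = (-1)^3 det A = -112; coefficient of s^2 = -tr A = -13.)
The coefficient of s is 63.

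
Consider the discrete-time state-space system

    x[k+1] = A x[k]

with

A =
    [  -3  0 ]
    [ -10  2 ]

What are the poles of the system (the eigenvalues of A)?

det(zI - A) = z^2 - (tr A)z + det A, with tr A = (-3) + 2 = -1 and det A = (-3)·2 - 0·(-10) = -6 - 0 = -6.
So p(z) = det(zI - A) = z^2 + z - 6.
Factor z^2 + z - 6: two numbers with sum -1 and product -6 are 2 and -3, so z^2 + z - 6 = (z - 2)(z + 3).
Hence p(z) = (z - 2) (z + 3), with roots -3, 2.

-3, 2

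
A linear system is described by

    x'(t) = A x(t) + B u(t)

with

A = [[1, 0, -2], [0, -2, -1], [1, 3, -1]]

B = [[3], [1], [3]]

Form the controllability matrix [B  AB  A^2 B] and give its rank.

AB = [[-3], [-5], [3]]
A^2B = [[-9], [7], [-21]]
Controllability matrix C = [B  AB  A^2B] = [[3, -3, -9], [1, -5, 7], [3, 3, -21]]
det(C) = 3·((-5)·(-21) - 7·3) - (-3)·(1·(-21) - 7·3) + (-9)·(1·3 - (-5)·3) = 3·84 - (-3)·(-42) + (-9)·18 = -36 ≠ 0, so rank(C) = 3.
rank(C) = 3 = n, so the pair (A, B) is completely controllable.

3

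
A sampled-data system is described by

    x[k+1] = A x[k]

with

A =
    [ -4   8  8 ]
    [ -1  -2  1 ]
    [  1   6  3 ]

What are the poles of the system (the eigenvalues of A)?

-4, -3, 4

det(zI - A) = z^3 - (tr A)z^2 + (M11 + M22 + M33)z - det A, where Mii is the 2×2 principal minor of A obtained by deleting row i and column i.
tr A = (-4) + (-2) + 3 = -3; M11 = (-2)·3 - 1·6 = -6 - 6 = -12; M22 = (-4)·3 - 8·1 = -12 - 8 = -20; M33 = (-4)·(-2) - 8·(-1) = 8 - (-8) = 16; sum of minors = -16.
det A = (-4)·((-2)·3 - 1·6) - 8·((-1)·3 - 1·1) + 8·((-1)·6 - (-2)·1) = (-4)·(-12) - 8·(-4) + 8·(-4) = 48.
So p(z) = det(zI - A) = z^3 + 3z^2 - 16z - 48.
Rational-root test: any integer root divides -48. Testing small divisors, z = -3 works: p(-3) = -27 + 27 + 48 + (-48) = 0, so (z + 3) is a factor.
Dividing, p(z) = (z + 3)(z^2 - 16).
Factor z^2 - 16: two numbers with sum 0 and product -16 are 4 and -4, so z^2 - 16 = (z - 4)(z + 4).
Hence p(z) = (z - 4) (z + 3) (z + 4), with roots -4, -3, 4.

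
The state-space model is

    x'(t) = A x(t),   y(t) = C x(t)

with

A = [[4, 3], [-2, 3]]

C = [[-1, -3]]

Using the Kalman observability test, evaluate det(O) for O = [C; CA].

18

CA = [[2, -12]]
Observability matrix O = [C; CA] = [[-1, -3], [2, -12]]
det(O) = (-1)·(-12) - (-3)·2 = 12 - (-6) = 18
Since det(O) ≠ 0, rank(O) = 2 and the system is completely observable.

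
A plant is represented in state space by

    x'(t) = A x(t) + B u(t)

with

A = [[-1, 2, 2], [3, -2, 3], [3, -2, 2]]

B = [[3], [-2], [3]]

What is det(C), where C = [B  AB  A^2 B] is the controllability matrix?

AB = [[-1], [22], [19]]
A^2B = [[83], [10], [-9]]
Controllability matrix C = [B  AB  A^2B] = [[3, -1, 83], [-2, 22, 10], [3, 19, -9]]
Expanding along the first row, det(C) = 3·(22·(-9) - 10·19) - (-1)·((-2)·(-9) - 10·3) + 83·((-2)·19 - 22·3) = 3·(-388) - (-1)·(-12) + 83·(-104) = -9808
Since det(C) ≠ 0, rank(C) = 3 and the system is completely controllable.

-9808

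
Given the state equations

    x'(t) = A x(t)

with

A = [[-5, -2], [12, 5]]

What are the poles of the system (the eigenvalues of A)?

-1, 1

det(sI - A) = s^2 - (tr A)s + det A, with tr A = (-5) + 5 = 0 and det A = (-5)·5 - (-2)·12 = -25 - (-24) = -1.
So p(s) = det(sI - A) = s^2 - 1.
Factor s^2 - 1: two numbers with sum 0 and product -1 are 1 and -1, so s^2 - 1 = (s - 1)(s + 1).
Hence p(s) = (s - 1) (s + 1), with roots -1, 1.
At least one eigenvalue has non-negative real part, so the system is not asymptotically stable.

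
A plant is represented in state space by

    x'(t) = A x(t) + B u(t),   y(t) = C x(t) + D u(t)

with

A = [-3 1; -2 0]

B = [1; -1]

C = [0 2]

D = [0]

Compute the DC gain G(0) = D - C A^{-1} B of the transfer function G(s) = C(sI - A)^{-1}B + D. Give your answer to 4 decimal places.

G(0) = C(-A)^{-1}B + D = -C A^{-1} B + D.
det A = 2, so A^{-1} = (1/2)·adj(A) = [[0, -1/2], [1, -3/2]]
A^{-1} B = [1/2, 5/2]^T
C A^{-1} B = 5
G(0) = D - C A^{-1} B = 0 - (5) = -5

-5.0000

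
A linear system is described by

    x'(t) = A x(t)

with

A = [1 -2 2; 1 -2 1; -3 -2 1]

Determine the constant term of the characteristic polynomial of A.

8

Expand det(sI - A) for the 3×3 matrix.
p(s) = s^3 + 7s + 8.
(Check: constant term = det(-A) = (-1)^3 det A = 8; coefficient of s^2 = -tr A = 0.)
The constant term is 8.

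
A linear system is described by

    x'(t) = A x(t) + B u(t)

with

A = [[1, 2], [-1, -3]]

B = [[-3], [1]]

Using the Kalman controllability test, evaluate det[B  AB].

AB = [[-1], [0]]
Controllability matrix C = [B  AB] = [[-3, -1], [1, 0]]
det(C) = (-3)·0 - (-1)·1 = 0 - (-1) = 1
Since det(C) ≠ 0, rank(C) = 2 and the system is completely controllable.

1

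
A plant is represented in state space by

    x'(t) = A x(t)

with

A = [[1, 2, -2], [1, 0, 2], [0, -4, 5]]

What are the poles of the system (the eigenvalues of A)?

1, 2, 3

det(sI - A) = s^3 - (tr A)s^2 + (M11 + M22 + M33)s - det A, where Mii is the 2×2 principal minor of A obtained by deleting row i and column i.
tr A = 1 + 0 + 5 = 6; M11 = 0·5 - 2·(-4) = 0 - (-8) = 8; M22 = 1·5 - (-2)·0 = 5 - 0 = 5; M33 = 1·0 - 2·1 = 0 - 2 = -2; sum of minors = 11.
det A = 1·(0·5 - 2·(-4)) - 2·(1·5 - 2·0) + (-2)·(1·(-4) - 0·0) = 1·8 - 2·5 + (-2)·(-4) = 6.
So p(s) = det(sI - A) = s^3 - 6s^2 + 11s - 6.
Rational-root test: any integer root divides -6. Testing small divisors, s = 1 works: p(1) = 1 + (-6) + 11 + (-6) = 0, so (s - 1) is a factor.
Dividing, p(s) = (s - 1)(s^2 - 5s + 6).
Factor s^2 - 5s + 6: two numbers with sum 5 and product 6 are 3 and 2, so s^2 - 5s + 6 = (s - 3)(s - 2).
Hence p(s) = (s - 3) (s - 2) (s - 1), with roots 1, 2, 3.
At least one eigenvalue has non-negative real part, so the system is not asymptotically stable.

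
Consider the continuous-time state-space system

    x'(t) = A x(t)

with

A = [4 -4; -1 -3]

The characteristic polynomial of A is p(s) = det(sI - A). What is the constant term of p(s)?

-16

For a 2×2 matrix, det(sI - A) = s^2 - (tr A)s + det A.
tr A = 1, det A = -16.
So p(s) = s^2 - s - 16.
The constant term is -16.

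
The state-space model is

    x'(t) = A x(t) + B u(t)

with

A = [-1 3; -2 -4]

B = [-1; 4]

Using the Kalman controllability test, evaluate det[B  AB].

AB = [[13], [-14]]
Controllability matrix C = [B  AB] = [[-1, 13], [4, -14]]
det(C) = (-1)·(-14) - 13·4 = 14 - 52 = -38
Since det(C) ≠ 0, rank(C) = 2 and the system is completely controllable.

-38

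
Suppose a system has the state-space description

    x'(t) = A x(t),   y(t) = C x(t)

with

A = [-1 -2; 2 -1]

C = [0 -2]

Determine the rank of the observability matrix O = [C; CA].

CA = [[-4, 2]]
Observability matrix O = [C; CA] = [[0, -2], [-4, 2]]
det(O) = 0·2 - (-2)·(-4) = 0 - 8 = -8 ≠ 0, so rank(O) = 2.
rank(O) = 2 = n, so the pair (A, C) is completely observable.

2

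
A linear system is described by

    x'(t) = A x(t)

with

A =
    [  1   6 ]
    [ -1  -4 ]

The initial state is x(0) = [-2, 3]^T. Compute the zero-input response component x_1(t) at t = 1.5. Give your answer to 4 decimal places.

1.9805

det(sI - A) = s^2 - (tr A)s + det A, with tr A = 1 + (-4) = -3 and det A = 1·(-4) - 6·(-1) = -4 - (-6) = 2.
So p(s) = det(sI - A) = s^2 + 3s + 2.
Factor s^2 + 3s + 2: two numbers with sum -3 and product 2 are -1 and -2, so s^2 + 3s + 2 = (s + 1)(s + 2).
Hence p(s) = (s + 1) (s + 2), with roots -2, -1.
The eigenvalues -2, -1 are distinct and real, so A is diagonalisable and x(t) = e^{At} x(0) = V diag(e^{λ_i t}) V^{-1} x(0), where the columns of V are the eigenvectors.
λ = -2: A - (-2)I = [[3, 6], [-1, -2]]. Row 1 gives 3·v1 + 6·v2 = 0, so take v_1 = [-2, 1]^T.
λ = -1: A - (-1)I = [[2, 6], [-1, -3]]. Row 1 gives 2·v1 + 6·v2 = 0, so take v_2 = [3, -1]^T.
V = [v_1 v_2] = [[-2, 3], [1, -1]] has det V = -1, so V^{-1} = adj(V)/det V = [[1, 3], [1, 2]].
Modal coordinates z(0) = V^{-1} x(0): 1·(-2) + 3·3 = 7; 1·(-2) + 2·3 = 4; so z(0) = [7, 4]^T.
x_1(t) = Σ_i (v_i)_1 · z_i(0) · e^{λ_i t} (row 1 of V times the modal terms).
x_1(1.5) = (-2)·7·e^{-2·1.5} + 3·4·e^{-1·1.5} = (-14)·0.049787 + 12·0.223130 = 1.9805.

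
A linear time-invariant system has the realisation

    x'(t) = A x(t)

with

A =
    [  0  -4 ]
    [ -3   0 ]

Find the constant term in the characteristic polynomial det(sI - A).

-12

For a 2×2 matrix, det(sI - A) = s^2 - (tr A)s + det A.
tr A = 0, det A = -12.
So p(s) = s^2 - 12.
The constant term is -12.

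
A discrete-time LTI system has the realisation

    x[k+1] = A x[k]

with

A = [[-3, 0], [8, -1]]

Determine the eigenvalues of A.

det(zI - A) = z^2 - (tr A)z + det A, with tr A = (-3) + (-1) = -4 and det A = (-3)·(-1) - 0·8 = 3 - 0 = 3.
So p(z) = det(zI - A) = z^2 + 4z + 3.
Factor z^2 + 4z + 3: two numbers with sum -4 and product 3 are -1 and -3, so z^2 + 4z + 3 = (z + 1)(z + 3).
Hence p(z) = (z + 1) (z + 3), with roots -3, -1.

-3, -1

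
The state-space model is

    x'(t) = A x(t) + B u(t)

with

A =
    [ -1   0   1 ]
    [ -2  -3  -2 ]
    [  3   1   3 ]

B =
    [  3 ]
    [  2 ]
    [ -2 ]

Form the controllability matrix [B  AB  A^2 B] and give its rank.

3

AB = [[-5], [-8], [5]]
A^2B = [[10], [24], [-8]]
Controllability matrix C = [B  AB  A^2B] = [[3, -5, 10], [2, -8, 24], [-2, 5, -8]]
det(C) = 3·((-8)·(-8) - 24·5) - (-5)·(2·(-8) - 24·(-2)) + 10·(2·5 - (-8)·(-2)) = 3·(-56) - (-5)·32 + 10·(-6) = -68 ≠ 0, so rank(C) = 3.
rank(C) = 3 = n, so the pair (A, B) is completely controllable.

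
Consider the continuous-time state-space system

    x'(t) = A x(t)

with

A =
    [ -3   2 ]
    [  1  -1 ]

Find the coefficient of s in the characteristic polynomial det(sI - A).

For a 2×2 matrix, det(sI - A) = s^2 - (tr A)s + det A.
tr A = -4, det A = 1.
So p(s) = s^2 + 4s + 1.
The coefficient of s is 4.

4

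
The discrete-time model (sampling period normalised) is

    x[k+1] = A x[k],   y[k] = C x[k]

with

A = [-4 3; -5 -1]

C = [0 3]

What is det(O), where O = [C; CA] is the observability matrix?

CA = [[-15, -3]]
Observability matrix O = [C; CA] = [[0, 3], [-15, -3]]
det(O) = 0·(-3) - 3·(-15) = 0 - (-45) = 45
Since det(O) ≠ 0, rank(O) = 2 and the system is completely observable.

45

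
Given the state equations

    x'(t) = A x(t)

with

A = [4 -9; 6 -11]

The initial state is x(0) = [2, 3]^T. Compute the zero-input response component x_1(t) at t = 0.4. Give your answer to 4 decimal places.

-0.6713

det(sI - A) = s^2 - (tr A)s + det A, with tr A = 4 + (-11) = -7 and det A = 4·(-11) - (-9)·6 = -44 - (-54) = 10.
So p(s) = det(sI - A) = s^2 + 7s + 10.
Factor s^2 + 7s + 10: two numbers with sum -7 and product 10 are -2 and -5, so s^2 + 7s + 10 = (s + 2)(s + 5).
Hence p(s) = (s + 2) (s + 5), with roots -5, -2.
The eigenvalues -5, -2 are distinct and real, so A is diagonalisable and x(t) = e^{At} x(0) = V diag(e^{λ_i t}) V^{-1} x(0), where the columns of V are the eigenvectors.
λ = -5: A - (-5)I = [[9, -9], [6, -6]]. Row 1 gives 9·v1 + (-9)·v2 = 0, so take v_1 = [1, 1]^T.
λ = -2: A - (-2)I = [[6, -9], [6, -9]]. Row 1 gives 6·v1 + (-9)·v2 = 0, so take v_2 = [3, 2]^T.
V = [v_1 v_2] = [[1, 3], [1, 2]] has det V = -1, so V^{-1} = adj(V)/det V = [[-2, 3], [1, -1]].
Modal coordinates z(0) = V^{-1} x(0): (-2)·2 + 3·3 = 5; 1·2 + (-1)·3 = -1; so z(0) = [5, -1]^T.
x_1(t) = Σ_i (v_i)_1 · z_i(0) · e^{λ_i t} (row 1 of V times the modal terms).
x_1(0.4) = 1·5·e^{-5·0.4} + 3·(-1)·e^{-2·0.4} = 5·0.135335 + (-3)·0.449329 = -0.6713.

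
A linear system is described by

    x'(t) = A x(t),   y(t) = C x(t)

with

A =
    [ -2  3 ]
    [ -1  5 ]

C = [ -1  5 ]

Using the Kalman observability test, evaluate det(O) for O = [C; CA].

-7

CA = [[-3, 22]]
Observability matrix O = [C; CA] = [[-1, 5], [-3, 22]]
det(O) = (-1)·22 - 5·(-3) = -22 - (-15) = -7
Since det(O) ≠ 0, rank(O) = 2 and the system is completely observable.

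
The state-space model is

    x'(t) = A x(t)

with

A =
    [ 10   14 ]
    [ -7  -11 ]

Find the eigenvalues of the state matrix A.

det(sI - A) = s^2 - (tr A)s + det A, with tr A = 10 + (-11) = -1 and det A = 10·(-11) - 14·(-7) = -110 - (-98) = -12.
So p(s) = det(sI - A) = s^2 + s - 12.
Factor s^2 + s - 12: two numbers with sum -1 and product -12 are 3 and -4, so s^2 + s - 12 = (s - 3)(s + 4).
Hence p(s) = (s - 3) (s + 4), with roots -4, 3.
At least one eigenvalue has non-negative real part, so the system is not asymptotically stable.

-4, 3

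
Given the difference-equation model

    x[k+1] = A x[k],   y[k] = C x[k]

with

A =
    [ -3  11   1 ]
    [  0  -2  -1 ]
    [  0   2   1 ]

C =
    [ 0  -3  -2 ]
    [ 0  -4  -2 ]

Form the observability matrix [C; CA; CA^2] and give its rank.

CA = [[0, 2, 1], [0, 4, 2]]
CA^2 = [[0, -2, -1], [0, -4, -2]]
Observability matrix O = [C; CA; CA^2] = [[0, -3, -2], [0, -4, -2], [0, 2, 1], [0, 4, 2], [0, -2, -1], [0, -4, -2]]
Column 1 of O is identically zero, so rank(O) ≤ 2.
The 2×2 minor from rows 1, 2, columns 2, 3 is (-3)·(-2) - (-2)·(-4) = 6 - 8 = -2 ≠ 0, so rank(O) = 2.
rank(O) = 2 < n = 3, so the pair (A, C) is not completely observable.

2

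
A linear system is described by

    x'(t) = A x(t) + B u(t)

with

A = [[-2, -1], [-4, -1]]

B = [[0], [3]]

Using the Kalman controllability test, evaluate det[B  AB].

9

AB = [[-3], [-3]]
Controllability matrix C = [B  AB] = [[0, -3], [3, -3]]
det(C) = 0·(-3) - (-3)·3 = 0 - (-9) = 9
Since det(C) ≠ 0, rank(C) = 2 and the system is completely controllable.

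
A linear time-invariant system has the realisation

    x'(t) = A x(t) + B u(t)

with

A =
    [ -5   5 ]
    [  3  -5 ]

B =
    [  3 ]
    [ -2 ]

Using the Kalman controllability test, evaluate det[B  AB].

7

AB = [[-25], [19]]
Controllability matrix C = [B  AB] = [[3, -25], [-2, 19]]
det(C) = 3·19 - (-25)·(-2) = 57 - 50 = 7
Since det(C) ≠ 0, rank(C) = 2 and the system is completely controllable.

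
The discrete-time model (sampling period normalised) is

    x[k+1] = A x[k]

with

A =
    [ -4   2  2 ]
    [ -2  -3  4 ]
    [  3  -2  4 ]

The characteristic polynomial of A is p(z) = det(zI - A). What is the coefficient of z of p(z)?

-10

Expand det(zI - A) for the 3×3 matrix.
p(z) = z^3 + 3z^2 - 10z - 82.
(Check: constant term = det(-A) = (-1)^3 det A = -82; coefficient of z^2 = -tr A = 3.)
The coefficient of z is -10.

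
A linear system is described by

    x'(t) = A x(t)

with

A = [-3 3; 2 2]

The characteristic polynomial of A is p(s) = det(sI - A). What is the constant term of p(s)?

For a 2×2 matrix, det(sI - A) = s^2 - (tr A)s + det A.
tr A = -1, det A = -12.
So p(s) = s^2 + s - 12.
The constant term is -12.

-12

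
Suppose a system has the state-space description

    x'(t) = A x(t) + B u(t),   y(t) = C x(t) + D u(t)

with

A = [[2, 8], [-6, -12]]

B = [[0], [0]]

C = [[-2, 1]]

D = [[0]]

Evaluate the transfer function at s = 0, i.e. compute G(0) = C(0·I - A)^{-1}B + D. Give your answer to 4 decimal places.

0.0000

G(0) = C(-A)^{-1}B + D = -C A^{-1} B + D.
det A = 24, so A^{-1} = (1/24)·adj(A) = [[-1/2, -1/3], [1/4, 1/12]]
A^{-1} B = [0, 0]^T
C A^{-1} B = 0
G(0) = D - C A^{-1} B = 0 - (0) = 0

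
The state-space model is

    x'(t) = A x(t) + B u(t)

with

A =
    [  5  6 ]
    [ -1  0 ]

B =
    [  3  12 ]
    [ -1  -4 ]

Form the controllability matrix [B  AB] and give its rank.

1

AB = [[9, 36], [-3, -12]]
Controllability matrix C = [B  AB] = [[3, 12, 9, 36], [-1, -4, -3, -12]]
Every column of C is a scalar multiple of column 1 = [3, -1] (multipliers 1, 4, 3, 12), so the columns span a one-dimensional space.
C ≠ 0, hence rank(C) = 1.
rank(C) = 1 < n = 2, so the pair (A, B) is not completely controllable.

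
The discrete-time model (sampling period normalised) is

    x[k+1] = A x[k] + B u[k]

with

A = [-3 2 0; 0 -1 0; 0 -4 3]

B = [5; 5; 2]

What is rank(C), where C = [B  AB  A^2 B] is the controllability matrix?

2

AB = [[-5], [-5], [-14]]
A^2B = [[5], [5], [-22]]
Controllability matrix C = [B  AB  A^2B] = [[5, -5, 5], [5, -5, 5], [2, -14, -22]]
The rows r1, r2, r3 of C are linearly dependent: -r1 + r2 = 0 (check each entry), so rank(C) ≤ 2.
The 2×2 minor from rows 1, 3, columns 1, 2 is 5·(-14) - (-5)·2 = -70 - (-10) = -60 ≠ 0, so rank(C) = 2.
rank(C) = 2 < n = 3, so the pair (A, B) is not completely controllable.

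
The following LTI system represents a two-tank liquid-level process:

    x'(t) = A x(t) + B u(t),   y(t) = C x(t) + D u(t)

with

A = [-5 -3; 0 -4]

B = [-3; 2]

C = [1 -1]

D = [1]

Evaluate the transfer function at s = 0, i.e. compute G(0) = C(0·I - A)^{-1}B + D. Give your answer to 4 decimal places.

-0.4000

G(0) = C(-A)^{-1}B + D = -C A^{-1} B + D.
det A = 20, so A^{-1} = (1/20)·adj(A) = [[-1/5, 3/20], [0, -1/4]]
A^{-1} B = [9/10, -1/2]^T
C A^{-1} B = 7/5
G(0) = D - C A^{-1} B = 1 - (7/5) = -2/5 ≈ -0.4000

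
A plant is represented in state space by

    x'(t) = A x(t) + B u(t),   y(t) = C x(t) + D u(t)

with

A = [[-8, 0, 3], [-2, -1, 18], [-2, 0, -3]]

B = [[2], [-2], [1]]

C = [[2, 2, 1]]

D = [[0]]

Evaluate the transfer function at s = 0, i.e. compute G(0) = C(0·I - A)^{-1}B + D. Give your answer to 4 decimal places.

G(0) = C(-A)^{-1}B + D = -C A^{-1} B + D.
det A = -30, so A^{-1} = (1/-30)·adj(A) = [[-1/10, 0, -1/10], [7/5, -1, -23/5], [1/15, 0, -4/15]]
A^{-1} B = [-3/10, 1/5, -2/15]^T
C A^{-1} B = -1/3
G(0) = D - C A^{-1} B = 0 - (-1/3) = 1/3 ≈ 0.3333

0.3333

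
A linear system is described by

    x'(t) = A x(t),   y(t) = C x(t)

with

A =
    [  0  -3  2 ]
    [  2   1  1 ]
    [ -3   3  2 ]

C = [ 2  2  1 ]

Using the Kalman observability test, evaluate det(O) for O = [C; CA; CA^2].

-810

CA = [[1, -1, 8]]
CA^2 = [[-26, 20, 17]]
Observability matrix O = [C; CA; CA^2] = [[2, 2, 1], [1, -1, 8], [-26, 20, 17]]
Expanding along the first row, det(O) = 2·((-1)·17 - 8·20) - 2·(1·17 - 8·(-26)) + 1·(1·20 - (-1)·(-26)) = 2·(-177) - 2·225 + 1·(-6) = -810
Since det(O) ≠ 0, rank(O) = 3 and the system is completely observable.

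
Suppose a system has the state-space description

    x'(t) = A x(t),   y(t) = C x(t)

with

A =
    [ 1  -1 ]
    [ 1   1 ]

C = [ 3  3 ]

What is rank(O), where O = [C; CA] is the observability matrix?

CA = [[6, 0]]
Observability matrix O = [C; CA] = [[3, 3], [6, 0]]
det(O) = 3·0 - 3·6 = 0 - 18 = -18 ≠ 0, so rank(O) = 2.
rank(O) = 2 = n, so the pair (A, C) is completely observable.

2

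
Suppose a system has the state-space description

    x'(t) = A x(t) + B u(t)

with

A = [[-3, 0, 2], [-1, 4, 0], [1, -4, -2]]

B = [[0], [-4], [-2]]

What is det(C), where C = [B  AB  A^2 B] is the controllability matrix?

AB = [[-4], [-16], [20]]
A^2B = [[52], [-60], [20]]
Controllability matrix C = [B  AB  A^2B] = [[0, -4, 52], [-4, -16, -60], [-2, 20, 20]]
Expanding along the first row, det(C) = 0·((-16)·20 - (-60)·20) - (-4)·((-4)·20 - (-60)·(-2)) + 52·((-4)·20 - (-16)·(-2)) = 0·880 - (-4)·(-200) + 52·(-112) = -6624
Since det(C) ≠ 0, rank(C) = 3 and the system is completely controllable.

-6624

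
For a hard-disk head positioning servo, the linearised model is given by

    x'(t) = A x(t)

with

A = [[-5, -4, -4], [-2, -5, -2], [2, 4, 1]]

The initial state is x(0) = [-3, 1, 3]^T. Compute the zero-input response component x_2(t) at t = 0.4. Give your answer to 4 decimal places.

det(sI - A) = s^3 - (tr A)s^2 + (M11 + M22 + M33)s - det A, where Mii is the 2×2 principal minor of A obtained by deleting row i and column i.
tr A = (-5) + (-5) + 1 = -9; M11 = (-5)·1 - (-2)·4 = -5 - (-8) = 3; M22 = (-5)·1 - (-4)·2 = -5 - (-8) = 3; M33 = (-5)·(-5) - (-4)·(-2) = 25 - 8 = 17; sum of minors = 23.
det A = (-5)·((-5)·1 - (-2)·4) - (-4)·((-2)·1 - (-2)·2) + (-4)·((-2)·4 - (-5)·2) = (-5)·3 - (-4)·2 + (-4)·2 = -15.
So p(s) = det(sI - A) = s^3 + 9s^2 + 23s + 15.
Rational-root test: any integer root divides 15. Testing small divisors, s = -1 works: p(-1) = -1 + 9 + (-23) + 15 = 0, so (s + 1) is a factor.
Dividing, p(s) = (s + 1)(s^2 + 8s + 15).
Factor s^2 + 8s + 15: two numbers with sum -8 and product 15 are -3 and -5, so s^2 + 8s + 15 = (s + 3)(s + 5).
Hence p(s) = (s + 1) (s + 3) (s + 5), with roots -5, -3, -1.
The eigenvalues -5, -3, -1 are distinct and real, so A is diagonalisable and x(t) = e^{At} x(0) = V diag(e^{λ_i t}) V^{-1} x(0), where the columns of V are the eigenvectors.
λ = -5: A - (-5)I = [[0, -4, -4], [-2, 0, -2], [2, 4, 6]]. v must be orthogonal to every row; (row 1) × (row 2) = [8, 8, -8], so take v_1 = [1, 1, -1]^T.
λ = -3: A - (-3)I = [[-2, -4, -4], [-2, -2, -2], [2, 4, 4]]. v must be orthogonal to every row; (row 1) × (row 2) = [0, 4, -4], so take v_2 = [0, 1, -1]^T.
λ = -1: A - (-1)I = [[-4, -4, -4], [-2, -4, -2], [2, 4, 2]]. v must be orthogonal to every row; (row 1) × (row 2) = [-8, 0, 8], so take v_3 = [1, 0, -1]^T.
V = [v_1 v_2 v_3] = [[1, 0, 1], [1, 1, 0], [-1, -1, -1]] has det V = -1, so V^{-1} = adj(V)/det V = [[1, 1, 1], [-1, 0, -1], [0, -1, -1]].
Modal coordinates z(0) = V^{-1} x(0): 1·(-3) + 1·1 + 1·3 = 1; (-1)·(-3) + 0·1 + (-1)·3 = 0; 0·(-3) + (-1)·1 + (-1)·3 = -4; so z(0) = [1, 0, -4]^T.
x_2(t) = Σ_i (v_i)_2 · z_i(0) · e^{λ_i t} (row 2 of V times the modal terms).
x_2(0.4) = 1·1·e^{-5·0.4} + 1·0·e^{-3·0.4} + 0·(-4)·e^{-1·0.4} = 1·0.135335 + 0·0.301194 + 0·0.670320 = 0.1353.

0.1353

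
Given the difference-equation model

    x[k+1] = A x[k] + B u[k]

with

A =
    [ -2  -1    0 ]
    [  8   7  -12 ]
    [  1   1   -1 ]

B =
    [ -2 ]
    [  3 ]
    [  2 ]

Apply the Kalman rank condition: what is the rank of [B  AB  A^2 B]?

AB = [[1], [-19], [-1]]
A^2B = [[17], [-113], [-17]]
Controllability matrix C = [B  AB  A^2B] = [[-2, 1, 17], [3, -19, -113], [2, -1, -17]]
The rows r1, r2, r3 of C are linearly dependent: r1 + r3 = 0 (check each entry), so rank(C) ≤ 2.
The 2×2 minor from rows 1, 2, columns 1, 2 is (-2)·(-19) - 1·3 = 38 - 3 = 35 ≠ 0, so rank(C) = 2.
rank(C) = 2 < n = 3, so the pair (A, B) is not completely controllable.

2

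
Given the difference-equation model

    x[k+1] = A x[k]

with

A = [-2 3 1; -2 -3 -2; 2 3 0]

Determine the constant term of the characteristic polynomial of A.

Expand det(zI - A) for the 3×3 matrix.
p(z) = z^3 + 5z^2 + 16z + 24.
(Check: constant term = det(-A) = (-1)^3 det A = 24; coefficient of z^2 = -tr A = 5.)
The constant term is 24.

24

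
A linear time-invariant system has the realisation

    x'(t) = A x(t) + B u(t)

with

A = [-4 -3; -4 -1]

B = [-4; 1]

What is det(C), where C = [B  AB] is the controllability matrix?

AB = [[13], [15]]
Controllability matrix C = [B  AB] = [[-4, 13], [1, 15]]
det(C) = (-4)·15 - 13·1 = -60 - 13 = -73
Since det(C) ≠ 0, rank(C) = 2 and the system is completely controllable.

-73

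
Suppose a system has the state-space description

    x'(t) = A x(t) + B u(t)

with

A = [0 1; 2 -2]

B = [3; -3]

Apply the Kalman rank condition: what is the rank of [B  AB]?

AB = [[-3], [12]]
Controllability matrix C = [B  AB] = [[3, -3], [-3, 12]]
det(C) = 3·12 - (-3)·(-3) = 36 - 9 = 27 ≠ 0, so rank(C) = 2.
rank(C) = 2 = n, so the pair (A, B) is completely controllable.

2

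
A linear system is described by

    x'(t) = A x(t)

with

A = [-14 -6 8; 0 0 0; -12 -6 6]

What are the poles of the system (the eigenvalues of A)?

-6, -2, 0

det(sI - A) = s^3 - (tr A)s^2 + (M11 + M22 + M33)s - det A, where Mii is the 2×2 principal minor of A obtained by deleting row i and column i.
tr A = (-14) + 0 + 6 = -8; M11 = 0·6 - 0·(-6) = 0 - 0 = 0; M22 = (-14)·6 - 8·(-12) = -84 - (-96) = 12; M33 = (-14)·0 - (-6)·0 = 0 - 0 = 0; sum of minors = 12.
det A = (-14)·(0·6 - 0·(-6)) - (-6)·(0·6 - 0·(-12)) + 8·(0·(-6) - 0·(-12)) = (-14)·0 - (-6)·0 + 8·0 = 0.
So p(s) = det(sI - A) = s^3 + 8s^2 + 12s.
The constant term is 0, so p(s) = s(s^2 + 8s + 12).
Factor s^2 + 8s + 12: two numbers with sum -8 and product 12 are -2 and -6, so s^2 + 8s + 12 = (s + 2)(s + 6).
Hence p(s) = s (s + 2) (s + 6), with roots -6, -2, 0.
At least one eigenvalue has non-negative real part, so the system is not asymptotically stable.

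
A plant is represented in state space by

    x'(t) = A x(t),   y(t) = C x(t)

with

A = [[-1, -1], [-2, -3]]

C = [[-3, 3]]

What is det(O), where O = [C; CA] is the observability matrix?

27

CA = [[-3, -6]]
Observability matrix O = [C; CA] = [[-3, 3], [-3, -6]]
det(O) = (-3)·(-6) - 3·(-3) = 18 - (-9) = 27
Since det(O) ≠ 0, rank(O) = 2 and the system is completely observable.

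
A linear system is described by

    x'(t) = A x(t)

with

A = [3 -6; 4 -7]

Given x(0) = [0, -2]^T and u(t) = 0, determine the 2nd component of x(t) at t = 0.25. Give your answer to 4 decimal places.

det(sI - A) = s^2 - (tr A)s + det A, with tr A = 3 + (-7) = -4 and det A = 3·(-7) - (-6)·4 = -21 - (-24) = 3.
So p(s) = det(sI - A) = s^2 + 4s + 3.
Factor s^2 + 4s + 3: two numbers with sum -4 and product 3 are -1 and -3, so s^2 + 4s + 3 = (s + 1)(s + 3).
Hence p(s) = (s + 1) (s + 3), with roots -3, -1.
The eigenvalues -3, -1 are distinct and real, so A is diagonalisable and x(t) = e^{At} x(0) = V diag(e^{λ_i t}) V^{-1} x(0), where the columns of V are the eigenvectors.
λ = -3: A - (-3)I = [[6, -6], [4, -4]]. Row 1 gives 6·v1 + (-6)·v2 = 0, so take v_1 = [1, 1]^T.
λ = -1: A - (-1)I = [[4, -6], [4, -6]]. Row 1 gives 4·v1 + (-6)·v2 = 0, so take v_2 = [-3, -2]^T.
V = [v_1 v_2] = [[1, -3], [1, -2]] has det V = 1, so V^{-1} = adj(V)/det V = [[-2, 3], [-1, 1]].
Modal coordinates z(0) = V^{-1} x(0): (-2)·0 + 3·(-2) = -6; (-1)·0 + 1·(-2) = -2; so z(0) = [-6, -2]^T.
x_2(t) = Σ_i (v_i)_2 · z_i(0) · e^{λ_i t} (row 2 of V times the modal terms).
x_2(0.25) = 1·(-6)·e^{-3·0.25} + (-2)·(-2)·e^{-1·0.25} = (-6)·0.472367 + 4·0.778801 = 0.2810.

0.2810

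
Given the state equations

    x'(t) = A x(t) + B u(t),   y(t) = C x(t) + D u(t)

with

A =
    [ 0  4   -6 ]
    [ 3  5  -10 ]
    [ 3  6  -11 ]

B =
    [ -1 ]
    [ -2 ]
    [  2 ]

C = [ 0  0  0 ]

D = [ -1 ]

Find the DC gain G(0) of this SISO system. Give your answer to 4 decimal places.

-1.0000

G(0) = C(-A)^{-1}B + D = -C A^{-1} B + D.
det A = -6, so A^{-1} = (1/-6)·adj(A) = [[-5/6, -4/3, 5/3], [-1/2, -3, 3], [-1/2, -2, 2]]
A^{-1} B = [41/6, 25/2, 17/2]^T
C A^{-1} B = 0
G(0) = D - C A^{-1} B = -1 - (0) = -1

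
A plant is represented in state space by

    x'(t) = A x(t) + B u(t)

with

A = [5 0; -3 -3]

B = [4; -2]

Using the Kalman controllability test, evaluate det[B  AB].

AB = [[20], [-6]]
Controllability matrix C = [B  AB] = [[4, 20], [-2, -6]]
det(C) = 4·(-6) - 20·(-2) = -24 - (-40) = 16
Since det(C) ≠ 0, rank(C) = 2 and the system is completely controllable.

16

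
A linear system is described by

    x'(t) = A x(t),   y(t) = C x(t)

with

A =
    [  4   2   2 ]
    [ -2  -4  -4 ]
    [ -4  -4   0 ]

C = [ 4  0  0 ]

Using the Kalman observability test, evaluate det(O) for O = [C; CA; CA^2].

CA = [[16, 8, 8]]
CA^2 = [[16, -32, 0]]
Observability matrix O = [C; CA; CA^2] = [[4, 0, 0], [16, 8, 8], [16, -32, 0]]
Expanding along the first row, det(O) = 4·(8·0 - 8·(-32)) - 0·(16·0 - 8·16) + 0·(16·(-32) - 8·16) = 4·256 - 0·(-128) + 0·(-640) = 1024
Since det(O) ≠ 0, rank(O) = 3 and the system is completely observable.

1024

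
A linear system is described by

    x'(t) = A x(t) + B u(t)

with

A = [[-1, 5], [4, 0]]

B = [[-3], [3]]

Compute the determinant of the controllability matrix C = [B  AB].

AB = [[18], [-12]]
Controllability matrix C = [B  AB] = [[-3, 18], [3, -12]]
det(C) = (-3)·(-12) - 18·3 = 36 - 54 = -18
Since det(C) ≠ 0, rank(C) = 2 and the system is completely controllable.

-18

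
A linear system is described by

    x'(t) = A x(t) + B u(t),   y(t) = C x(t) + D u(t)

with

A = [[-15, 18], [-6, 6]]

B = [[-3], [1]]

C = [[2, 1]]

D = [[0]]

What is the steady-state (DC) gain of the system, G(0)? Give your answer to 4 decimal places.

G(0) = C(-A)^{-1}B + D = -C A^{-1} B + D.
det A = 18, so A^{-1} = (1/18)·adj(A) = [[1/3, -1], [1/3, -5/6]]
A^{-1} B = [-2, -11/6]^T
C A^{-1} B = -35/6
G(0) = D - C A^{-1} B = 0 - (-35/6) = 35/6 ≈ 5.8333

5.8333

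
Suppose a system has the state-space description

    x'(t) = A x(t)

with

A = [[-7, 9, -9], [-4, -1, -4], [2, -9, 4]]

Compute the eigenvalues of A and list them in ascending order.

det(sI - A) = s^3 - (tr A)s^2 + (M11 + M22 + M33)s - det A, where Mii is the 2×2 principal minor of A obtained by deleting row i and column i.
tr A = (-7) + (-1) + 4 = -4; M11 = (-1)·4 - (-4)·(-9) = -4 - 36 = -40; M22 = (-7)·4 - (-9)·2 = -28 - (-18) = -10; M33 = (-7)·(-1) - 9·(-4) = 7 - (-36) = 43; sum of minors = -7.
det A = (-7)·((-1)·4 - (-4)·(-9)) - 9·((-4)·4 - (-4)·2) + (-9)·((-4)·(-9) - (-1)·2) = (-7)·(-40) - 9·(-8) + (-9)·38 = 10.
So p(s) = det(sI - A) = s^3 + 4s^2 - 7s - 10.
Rational-root test: any integer root divides -10. Testing small divisors, s = -1 works: p(-1) = -1 + 4 + 7 + (-10) = 0, so (s + 1) is a factor.
Dividing, p(s) = (s + 1)(s^2 + 3s - 10).
Factor s^2 + 3s - 10: two numbers with sum -3 and product -10 are 2 and -5, so s^2 + 3s - 10 = (s - 2)(s + 5).
Hence p(s) = (s - 2) (s + 1) (s + 5), with roots -5, -1, 2.
At least one eigenvalue has non-negative real part, so the system is not asymptotically stable.

-5, -1, 2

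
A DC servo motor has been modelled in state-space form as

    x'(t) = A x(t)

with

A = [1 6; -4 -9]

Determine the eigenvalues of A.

-5, -3

det(sI - A) = s^2 - (tr A)s + det A, with tr A = 1 + (-9) = -8 and det A = 1·(-9) - 6·(-4) = -9 - (-24) = 15.
So p(s) = det(sI - A) = s^2 + 8s + 15.
Factor s^2 + 8s + 15: two numbers with sum -8 and product 15 are -3 and -5, so s^2 + 8s + 15 = (s + 3)(s + 5).
Hence p(s) = (s + 3) (s + 5), with roots -5, -3.
All eigenvalues have negative real part, so the system is asymptotically stable.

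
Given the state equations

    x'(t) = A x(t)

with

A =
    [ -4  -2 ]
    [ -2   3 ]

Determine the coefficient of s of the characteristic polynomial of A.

For a 2×2 matrix, det(sI - A) = s^2 - (tr A)s + det A.
tr A = -1, det A = -16.
So p(s) = s^2 + s - 16.
The coefficient of s is 1.

1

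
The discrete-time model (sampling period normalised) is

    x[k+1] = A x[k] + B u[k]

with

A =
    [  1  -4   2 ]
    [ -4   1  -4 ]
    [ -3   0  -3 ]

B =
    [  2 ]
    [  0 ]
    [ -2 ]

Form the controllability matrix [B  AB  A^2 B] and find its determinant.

AB = [[-2], [0], [0]]
A^2B = [[-2], [8], [6]]
Controllability matrix C = [B  AB  A^2B] = [[2, -2, -2], [0, 0, 8], [-2, 0, 6]]
Expanding along the first row, det(C) = 2·(0·6 - 8·0) - (-2)·(0·6 - 8·(-2)) + (-2)·(0·0 - 0·(-2)) = 2·0 - (-2)·16 + (-2)·0 = 32
Since det(C) ≠ 0, rank(C) = 3 and the system is completely controllable.

32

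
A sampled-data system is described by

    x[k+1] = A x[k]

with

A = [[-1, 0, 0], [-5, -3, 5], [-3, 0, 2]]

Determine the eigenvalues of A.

det(zI - A) = z^3 - (tr A)z^2 + (M11 + M22 + M33)z - det A, where Mii is the 2×2 principal minor of A obtained by deleting row i and column i.
tr A = (-1) + (-3) + 2 = -2; M11 = (-3)·2 - 5·0 = -6 - 0 = -6; M22 = (-1)·2 - 0·(-3) = -2 - 0 = -2; M33 = (-1)·(-3) - 0·(-5) = 3 - 0 = 3; sum of minors = -5.
det A = (-1)·((-3)·2 - 5·0) - 0·((-5)·2 - 5·(-3)) + 0·((-5)·0 - (-3)·(-3)) = (-1)·(-6) - 0·5 + 0·(-9) = 6.
So p(z) = det(zI - A) = z^3 + 2z^2 - 5z - 6.
Rational-root test: any integer root divides -6. Testing small divisors, z = -1 works: p(-1) = -1 + 2 + 5 + (-6) = 0, so (z + 1) is a factor.
Dividing, p(z) = (z + 1)(z^2 + z - 6).
Factor z^2 + z - 6: two numbers with sum -1 and product -6 are 2 and -3, so z^2 + z - 6 = (z - 2)(z + 3).
Hence p(z) = (z - 2) (z + 1) (z + 3), with roots -3, -1, 2.

-3, -1, 2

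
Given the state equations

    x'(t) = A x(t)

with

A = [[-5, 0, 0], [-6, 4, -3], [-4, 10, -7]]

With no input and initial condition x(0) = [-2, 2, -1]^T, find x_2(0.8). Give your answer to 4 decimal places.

7.0845

det(sI - A) = s^3 - (tr A)s^2 + (M11 + M22 + M33)s - det A, where Mii is the 2×2 principal minor of A obtained by deleting row i and column i.
tr A = (-5) + 4 + (-7) = -8; M11 = 4·(-7) - (-3)·10 = -28 - (-30) = 2; M22 = (-5)·(-7) - 0·(-4) = 35 - 0 = 35; M33 = (-5)·4 - 0·(-6) = -20 - 0 = -20; sum of minors = 17.
det A = (-5)·(4·(-7) - (-3)·10) - 0·((-6)·(-7) - (-3)·(-4)) + 0·((-6)·10 - 4·(-4)) = (-5)·2 - 0·30 + 0·(-44) = -10.
So p(s) = det(sI - A) = s^3 + 8s^2 + 17s + 10.
Rational-root test: any integer root divides 10. Testing small divisors, s = -1 works: p(-1) = -1 + 8 + (-17) + 10 = 0, so (s + 1) is a factor.
Dividing, p(s) = (s + 1)(s^2 + 7s + 10).
Factor s^2 + 7s + 10: two numbers with sum -7 and product 10 are -2 and -5, so s^2 + 7s + 10 = (s + 2)(s + 5).
Hence p(s) = (s + 1) (s + 2) (s + 5), with roots -5, -2, -1.
The eigenvalues -5, -2, -1 are distinct and real, so A is diagonalisable and x(t) = e^{At} x(0) = V diag(e^{λ_i t}) V^{-1} x(0), where the columns of V are the eigenvectors.
λ = -5: A - (-5)I = [[0, 0, 0], [-6, 9, -3], [-4, 10, -2]]. v must be orthogonal to every row; (row 2) × (row 3) = [12, 0, -24], so take v_1 = [1, 0, -2]^T.
λ = -2: A - (-2)I = [[-3, 0, 0], [-6, 6, -3], [-4, 10, -5]]. v must be orthogonal to every row; (row 1) × (row 2) = [0, -9, -18], so take v_2 = [0, -1, -2]^T.
λ = -1: A - (-1)I = [[-4, 0, 0], [-6, 5, -3], [-4, 10, -6]]. v must be orthogonal to every row; (row 1) × (row 2) = [0, -12, -20], so take v_3 = [0, 3, 5]^T.
V = [v_1 v_2 v_3] = [[1, 0, 0], [0, -1, 3], [-2, -2, 5]] has det V = 1, so V^{-1} = adj(V)/det V = [[1, 0, 0], [-6, 5, -3], [-2, 2, -1]].
Modal coordinates z(0) = V^{-1} x(0): 1·(-2) + 0·2 + 0·(-1) = -2; (-6)·(-2) + 5·2 + (-3)·(-1) = 25; (-2)·(-2) + 2·2 + (-1)·(-1) = 9; so z(0) = [-2, 25, 9]^T.
x_2(t) = Σ_i (v_i)_2 · z_i(0) · e^{λ_i t} (row 2 of V times the modal terms).
x_2(0.8) = 0·(-2)·e^{-5·0.8} + (-1)·25·e^{-2·0.8} + 3·9·e^{-1·0.8} = 0·0.018316 + (-25)·0.201897 + 27·0.449329 = 7.0845.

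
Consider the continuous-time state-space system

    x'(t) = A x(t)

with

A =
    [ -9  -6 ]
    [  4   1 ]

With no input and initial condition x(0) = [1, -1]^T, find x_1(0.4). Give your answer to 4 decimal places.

det(sI - A) = s^2 - (tr A)s + det A, with tr A = (-9) + 1 = -8 and det A = (-9)·1 - (-6)·4 = -9 - (-24) = 15.
So p(s) = det(sI - A) = s^2 + 8s + 15.
Factor s^2 + 8s + 15: two numbers with sum -8 and product 15 are -3 and -5, so s^2 + 8s + 15 = (s + 3)(s + 5).
Hence p(s) = (s + 3) (s + 5), with roots -5, -3.
The eigenvalues -5, -3 are distinct and real, so A is diagonalisable and x(t) = e^{At} x(0) = V diag(e^{λ_i t}) V^{-1} x(0), where the columns of V are the eigenvectors.
λ = -5: A - (-5)I = [[-4, -6], [4, 6]]. Row 1 gives (-4)·v1 + (-6)·v2 = 0, so take v_1 = [3, -2]^T.
λ = -3: A - (-3)I = [[-6, -6], [4, 4]]. Row 1 gives (-6)·v1 + (-6)·v2 = 0, so take v_2 = [-1, 1]^T.
V = [v_1 v_2] = [[3, -1], [-2, 1]] has det V = 1, so V^{-1} = adj(V)/det V = [[1, 1], [2, 3]].
Modal coordinates z(0) = V^{-1} x(0): 1·1 + 1·(-1) = 0; 2·1 + 3·(-1) = -1; so z(0) = [0, -1]^T.
x_1(t) = Σ_i (v_i)_1 · z_i(0) · e^{λ_i t} (row 1 of V times the modal terms).
x_1(0.4) = 3·0·e^{-5·0.4} + (-1)·(-1)·e^{-3·0.4} = 0·0.135335 + 1·0.301194 = 0.3012.

0.3012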